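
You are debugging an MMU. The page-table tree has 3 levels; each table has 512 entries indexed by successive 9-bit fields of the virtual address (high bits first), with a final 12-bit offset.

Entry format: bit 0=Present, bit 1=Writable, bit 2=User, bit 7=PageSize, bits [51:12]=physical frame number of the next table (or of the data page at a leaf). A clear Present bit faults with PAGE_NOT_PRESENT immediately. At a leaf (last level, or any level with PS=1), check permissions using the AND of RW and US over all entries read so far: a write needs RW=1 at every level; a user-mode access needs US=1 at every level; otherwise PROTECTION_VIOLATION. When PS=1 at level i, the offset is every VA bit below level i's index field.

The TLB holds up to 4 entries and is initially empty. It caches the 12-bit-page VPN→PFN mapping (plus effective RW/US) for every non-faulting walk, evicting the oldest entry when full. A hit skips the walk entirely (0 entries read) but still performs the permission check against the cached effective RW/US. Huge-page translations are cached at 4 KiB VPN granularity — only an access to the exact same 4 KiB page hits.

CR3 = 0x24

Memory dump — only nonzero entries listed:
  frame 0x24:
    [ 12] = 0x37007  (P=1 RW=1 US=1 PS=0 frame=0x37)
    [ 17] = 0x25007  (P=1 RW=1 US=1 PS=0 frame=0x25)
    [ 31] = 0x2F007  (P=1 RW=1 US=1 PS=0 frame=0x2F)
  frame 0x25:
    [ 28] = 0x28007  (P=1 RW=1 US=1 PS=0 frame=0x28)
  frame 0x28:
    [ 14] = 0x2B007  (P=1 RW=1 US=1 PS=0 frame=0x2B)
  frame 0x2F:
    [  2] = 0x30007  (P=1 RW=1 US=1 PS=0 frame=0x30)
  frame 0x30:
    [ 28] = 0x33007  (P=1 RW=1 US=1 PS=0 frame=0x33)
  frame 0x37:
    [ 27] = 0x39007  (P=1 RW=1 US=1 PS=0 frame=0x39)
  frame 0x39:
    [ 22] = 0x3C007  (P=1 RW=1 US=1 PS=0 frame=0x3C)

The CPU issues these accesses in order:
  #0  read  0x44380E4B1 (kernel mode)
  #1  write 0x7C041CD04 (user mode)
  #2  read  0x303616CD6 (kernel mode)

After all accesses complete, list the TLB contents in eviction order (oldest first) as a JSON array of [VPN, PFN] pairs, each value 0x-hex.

Per-access translation:
#0 VA=0x44380E4B1 (r,kernel):
  L0: frame=0x24 idx=17 entry=0x25007 [P=1 RW=1 US=1 PS=0]
  L1: frame=0x25 idx=28 entry=0x28007 [P=1 RW=1 US=1 PS=0]
  L2: frame=0x28 idx=14 entry=0x2B007 [P=1 RW=1 US=1 PS=0]
  ✓ 0x2B4B1  — 3 lookups
#1 VA=0x7C041CD04 (w,user):
  L0: frame=0x24 idx=31 entry=0x2F007 [P=1 RW=1 US=1 PS=0]
  L1: frame=0x2F idx=2 entry=0x30007 [P=1 RW=1 US=1 PS=0]
  L2: frame=0x30 idx=28 entry=0x33007 [P=1 RW=1 US=1 PS=0]
  ✓ 0x33D04  — 3 lookups
#2 VA=0x303616CD6 (r,kernel):
  L0: frame=0x24 idx=12 entry=0x37007 [P=1 RW=1 US=1 PS=0]
  L1: frame=0x37 idx=27 entry=0x39007 [P=1 RW=1 US=1 PS=0]
  L2: frame=0x39 idx=22 entry=0x3C007 [P=1 RW=1 US=1 PS=0]
  ✓ 0x3CCD6  — 3 lookups

TLB: [["0x44380E", "0x2B"], ["0x7C041C", "0x33"], ["0x303616", "0x3C"]]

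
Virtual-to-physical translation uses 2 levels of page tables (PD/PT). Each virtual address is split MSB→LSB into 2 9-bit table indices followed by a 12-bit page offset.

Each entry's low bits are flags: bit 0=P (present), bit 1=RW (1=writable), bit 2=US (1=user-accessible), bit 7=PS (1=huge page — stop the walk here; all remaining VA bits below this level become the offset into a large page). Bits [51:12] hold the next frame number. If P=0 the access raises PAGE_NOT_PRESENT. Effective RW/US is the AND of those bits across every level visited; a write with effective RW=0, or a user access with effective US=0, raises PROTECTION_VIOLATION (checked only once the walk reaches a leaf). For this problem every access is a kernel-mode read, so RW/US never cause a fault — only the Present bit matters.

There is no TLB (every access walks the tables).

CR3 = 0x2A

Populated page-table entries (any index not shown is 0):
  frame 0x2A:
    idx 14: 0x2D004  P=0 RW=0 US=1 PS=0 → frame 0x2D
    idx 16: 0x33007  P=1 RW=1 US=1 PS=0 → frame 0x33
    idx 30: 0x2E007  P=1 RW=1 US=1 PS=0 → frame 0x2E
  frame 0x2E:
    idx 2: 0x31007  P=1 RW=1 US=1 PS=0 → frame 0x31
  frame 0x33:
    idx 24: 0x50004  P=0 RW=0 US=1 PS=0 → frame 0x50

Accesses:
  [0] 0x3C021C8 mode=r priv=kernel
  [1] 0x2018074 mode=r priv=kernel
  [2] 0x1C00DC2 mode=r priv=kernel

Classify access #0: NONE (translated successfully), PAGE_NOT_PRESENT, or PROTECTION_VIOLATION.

Trace:
#0 VA=0x3C021C8 (r,kernel):
  L0: frame=0x2A idx=30 entry=0x2E007 [P=1 RW=1 US=1 PS=0]
  L1: frame=0x2E idx=2 entry=0x31007 [P=1 RW=1 US=1 PS=0]
  ✓ 0x311C8  — 2 lookups
#1 VA=0x2018074 (r,kernel):
  L0: frame=0x2A idx=16 entry=0x33007 [P=1 RW=1 US=1 PS=0]
  L1: frame=0x33 idx=24 entry=0x50004 [P=0 RW=0 US=1 PS=0]
  → PAGE_NOT_PRESENT  (2 entries read)
#2 VA=0x1C00DC2 (r,kernel):
  L0: frame=0x2A idx=14 entry=0x2D004 [P=0 RW=0 US=1 PS=0]
  → PAGE_NOT_PRESENT  (1 entries read)

Access #0 fault: NONE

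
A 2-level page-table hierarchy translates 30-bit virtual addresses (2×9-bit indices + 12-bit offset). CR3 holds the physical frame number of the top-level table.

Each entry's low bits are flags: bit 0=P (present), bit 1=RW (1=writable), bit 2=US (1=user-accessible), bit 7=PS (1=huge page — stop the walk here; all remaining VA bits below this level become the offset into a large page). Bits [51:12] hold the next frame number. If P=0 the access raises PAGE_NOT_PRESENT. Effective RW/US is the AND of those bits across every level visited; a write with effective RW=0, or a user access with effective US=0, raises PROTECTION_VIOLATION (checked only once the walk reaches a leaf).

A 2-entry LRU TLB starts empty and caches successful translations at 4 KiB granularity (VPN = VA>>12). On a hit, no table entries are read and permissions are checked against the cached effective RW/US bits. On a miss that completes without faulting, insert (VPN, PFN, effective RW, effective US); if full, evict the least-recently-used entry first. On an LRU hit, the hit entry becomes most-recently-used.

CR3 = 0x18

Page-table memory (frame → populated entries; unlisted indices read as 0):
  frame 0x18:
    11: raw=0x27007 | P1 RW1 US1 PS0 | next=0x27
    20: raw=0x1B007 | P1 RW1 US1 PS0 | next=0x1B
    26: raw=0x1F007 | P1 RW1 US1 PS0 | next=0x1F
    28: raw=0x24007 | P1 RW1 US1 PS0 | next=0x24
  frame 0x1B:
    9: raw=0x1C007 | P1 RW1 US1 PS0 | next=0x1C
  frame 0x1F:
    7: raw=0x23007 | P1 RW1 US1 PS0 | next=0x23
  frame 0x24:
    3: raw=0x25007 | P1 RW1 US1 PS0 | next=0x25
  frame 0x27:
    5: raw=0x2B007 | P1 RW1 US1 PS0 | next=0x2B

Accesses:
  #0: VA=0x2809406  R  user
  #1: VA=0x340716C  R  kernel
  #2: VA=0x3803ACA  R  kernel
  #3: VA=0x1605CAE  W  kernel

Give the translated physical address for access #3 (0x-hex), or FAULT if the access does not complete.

Per-access translation:
#0 VA=0x2809406 (r,user):
  L0 @0x18[20] → 0x1B007  P=1,RW=1,US=1,PS=0
  L1 @0x1B[9] → 0x1C007  P=1,RW=1,US=1,PS=0
  ✓ 0x1C406  — 2 lookups
#1 VA=0x340716C (r,kernel):
  L0 @0x18[26] → 0x1F007  P=1,RW=1,US=1,PS=0
  L1 @0x1F[7] → 0x23007  P=1,RW=1,US=1,PS=0
  ✓ 0x2316C  — 2 lookups
#2 VA=0x3803ACA (r,kernel):
  L0 @0x18[28] → 0x24007  P=1,RW=1,US=1,PS=0
  L1 @0x24[3] → 0x25007  P=1,RW=1,US=1,PS=0
  ✓ 0x25ACA  — 2 lookups
#3 VA=0x1605CAE (w,kernel):
  L0 @0x18[11] → 0x27007  P=1,RW=1,US=1,PS=0
  L1 @0x27[5] → 0x2B007  P=1,RW=1,US=1,PS=0
  ✓ 0x2BCAE  — 2 lookups

Access #3 PA: 0x2BCAE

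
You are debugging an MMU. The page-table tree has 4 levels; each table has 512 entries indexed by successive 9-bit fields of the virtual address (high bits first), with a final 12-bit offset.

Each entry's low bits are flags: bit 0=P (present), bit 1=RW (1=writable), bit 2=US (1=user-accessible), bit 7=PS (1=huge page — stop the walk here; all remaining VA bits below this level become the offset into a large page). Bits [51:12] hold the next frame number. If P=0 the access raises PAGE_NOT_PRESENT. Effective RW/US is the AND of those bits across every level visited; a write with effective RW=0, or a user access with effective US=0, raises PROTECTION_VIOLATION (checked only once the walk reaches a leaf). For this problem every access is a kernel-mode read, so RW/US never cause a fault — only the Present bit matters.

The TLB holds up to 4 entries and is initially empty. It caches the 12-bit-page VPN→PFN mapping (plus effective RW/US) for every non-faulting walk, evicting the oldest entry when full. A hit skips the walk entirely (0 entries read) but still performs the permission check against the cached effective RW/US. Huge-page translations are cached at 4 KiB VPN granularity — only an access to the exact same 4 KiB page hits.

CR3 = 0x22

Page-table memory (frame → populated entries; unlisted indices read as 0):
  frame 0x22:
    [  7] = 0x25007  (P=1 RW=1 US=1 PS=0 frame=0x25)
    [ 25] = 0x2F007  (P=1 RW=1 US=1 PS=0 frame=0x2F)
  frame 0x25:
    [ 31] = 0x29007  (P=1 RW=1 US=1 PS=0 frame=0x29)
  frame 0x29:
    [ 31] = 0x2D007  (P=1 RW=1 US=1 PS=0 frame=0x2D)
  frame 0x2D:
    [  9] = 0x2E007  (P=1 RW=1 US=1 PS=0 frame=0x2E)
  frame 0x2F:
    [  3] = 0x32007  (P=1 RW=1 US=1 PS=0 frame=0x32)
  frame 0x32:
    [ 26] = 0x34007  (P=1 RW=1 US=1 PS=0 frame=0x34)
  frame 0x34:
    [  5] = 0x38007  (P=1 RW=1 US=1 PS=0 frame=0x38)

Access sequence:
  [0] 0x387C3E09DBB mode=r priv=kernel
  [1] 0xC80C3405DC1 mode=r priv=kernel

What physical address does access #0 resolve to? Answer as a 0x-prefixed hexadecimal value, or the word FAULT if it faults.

Per-access translation:
#0 VA=0x387C3E09DBB (r,kernel):
  [0] read 0x22 idx=7: raw=0x25007 flags P=1 W=1 U=1 S=0
  [1] read 0x25 idx=31: raw=0x29007 flags P=1 W=1 U=1 S=0
  [2] read 0x29 idx=31: raw=0x2D007 flags P=1 W=1 U=1 S=0
  [3] read 0x2D idx=9: raw=0x2E007 flags P=1 W=1 U=1 S=0
  ✓ 0x2EDBB  — 4 lookups
#1 VA=0xC80C3405DC1 (r,kernel):
  [0] read 0x22 idx=25: raw=0x2F007 flags P=1 W=1 U=1 S=0
  [1] read 0x2F idx=3: raw=0x32007 flags P=1 W=1 U=1 S=0
  [2] read 0x32 idx=26: raw=0x34007 flags P=1 W=1 U=1 S=0
  [3] read 0x34 idx=5: raw=0x38007 flags P=1 W=1 U=1 S=0
  ✓ 0x38DC1  — 4 lookups

Access #0 PA: 0x2EDBB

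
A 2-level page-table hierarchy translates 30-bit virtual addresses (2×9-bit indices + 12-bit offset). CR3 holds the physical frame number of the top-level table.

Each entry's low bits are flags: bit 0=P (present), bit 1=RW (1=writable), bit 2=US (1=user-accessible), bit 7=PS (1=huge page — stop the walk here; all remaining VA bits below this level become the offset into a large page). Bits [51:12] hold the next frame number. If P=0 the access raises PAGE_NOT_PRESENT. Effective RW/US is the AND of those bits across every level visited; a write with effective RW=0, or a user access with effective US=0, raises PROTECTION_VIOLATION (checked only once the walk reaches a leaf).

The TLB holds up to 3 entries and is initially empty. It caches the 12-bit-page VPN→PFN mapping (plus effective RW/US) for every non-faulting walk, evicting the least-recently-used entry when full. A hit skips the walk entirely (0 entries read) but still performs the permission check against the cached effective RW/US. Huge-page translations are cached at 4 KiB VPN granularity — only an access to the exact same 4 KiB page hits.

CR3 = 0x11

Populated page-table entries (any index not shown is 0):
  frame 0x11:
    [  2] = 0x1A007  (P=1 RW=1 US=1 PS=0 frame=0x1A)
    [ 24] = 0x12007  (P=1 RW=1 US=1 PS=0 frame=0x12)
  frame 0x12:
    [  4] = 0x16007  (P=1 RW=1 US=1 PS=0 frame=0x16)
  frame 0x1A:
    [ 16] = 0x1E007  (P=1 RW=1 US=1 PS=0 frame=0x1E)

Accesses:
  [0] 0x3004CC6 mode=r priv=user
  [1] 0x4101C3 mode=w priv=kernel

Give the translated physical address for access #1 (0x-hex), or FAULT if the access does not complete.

Per-access translation:
#0 VA=0x3004CC6 (r,user):
  lvl0: tbl 0x11, slot 24 ⇒ 0x12007 (P1/RW1/US1/PS0)
  lvl1: tbl 0x12, slot 4 ⇒ 0x16007 (P1/RW1/US1/PS0)
  ⇒ phys 0x16CC6  [2 reads]
#1 VA=0x4101C3 (w,kernel):
  lvl0: tbl 0x11, slot 2 ⇒ 0x1A007 (P1/RW1/US1/PS0)
  lvl1: tbl 0x1A, slot 16 ⇒ 0x1E007 (P1/RW1/US1/PS0)
  ⇒ phys 0x1E1C3  [2 reads]

Access #1 PA: 0x1E1C3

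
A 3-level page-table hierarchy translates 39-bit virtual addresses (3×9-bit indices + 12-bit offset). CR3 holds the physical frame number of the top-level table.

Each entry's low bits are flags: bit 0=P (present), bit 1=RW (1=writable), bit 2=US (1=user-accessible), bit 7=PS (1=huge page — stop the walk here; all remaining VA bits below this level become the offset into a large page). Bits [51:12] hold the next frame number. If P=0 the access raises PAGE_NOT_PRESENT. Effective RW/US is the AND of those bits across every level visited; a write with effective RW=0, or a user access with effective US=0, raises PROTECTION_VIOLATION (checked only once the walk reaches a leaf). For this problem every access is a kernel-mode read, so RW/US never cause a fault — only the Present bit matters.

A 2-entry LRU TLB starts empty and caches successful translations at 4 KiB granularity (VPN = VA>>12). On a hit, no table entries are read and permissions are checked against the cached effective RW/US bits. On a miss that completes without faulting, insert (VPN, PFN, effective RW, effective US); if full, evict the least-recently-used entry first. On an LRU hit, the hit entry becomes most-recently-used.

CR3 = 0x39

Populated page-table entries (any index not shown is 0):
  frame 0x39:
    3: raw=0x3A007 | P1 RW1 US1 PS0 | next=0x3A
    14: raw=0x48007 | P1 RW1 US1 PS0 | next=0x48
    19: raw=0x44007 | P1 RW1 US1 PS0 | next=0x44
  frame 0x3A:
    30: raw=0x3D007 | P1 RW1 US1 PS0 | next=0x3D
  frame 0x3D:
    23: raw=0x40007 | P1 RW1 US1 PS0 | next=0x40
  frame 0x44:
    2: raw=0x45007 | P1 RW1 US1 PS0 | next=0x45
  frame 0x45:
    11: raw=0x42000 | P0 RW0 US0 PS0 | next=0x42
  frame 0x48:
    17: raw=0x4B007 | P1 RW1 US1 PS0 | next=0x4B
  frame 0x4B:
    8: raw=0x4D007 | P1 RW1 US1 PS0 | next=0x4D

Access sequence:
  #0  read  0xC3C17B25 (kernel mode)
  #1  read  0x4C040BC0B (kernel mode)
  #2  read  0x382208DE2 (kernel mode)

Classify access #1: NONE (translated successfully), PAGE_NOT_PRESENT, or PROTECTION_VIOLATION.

Trace:
#0 VA=0xC3C17B25 (r,kernel):
  L0: frame=0x39 idx=3 entry=0x3A007 [P=1 RW=1 US=1 PS=0]
  L1: frame=0x3A idx=30 entry=0x3D007 [P=1 RW=1 US=1 PS=0]
  L2: frame=0x3D idx=23 entry=0x40007 [P=1 RW=1 US=1 PS=0]
  → PA=0x40B25  (3 entries read)
#1 VA=0x4C040BC0B (r,kernel):
  L0: frame=0x39 idx=19 entry=0x44007 [P=1 RW=1 US=1 PS=0]
  L1: frame=0x44 idx=2 entry=0x45007 [P=1 RW=1 US=1 PS=0]
  L2: frame=0x45 idx=11 entry=0x42000 [P=0 RW=0 US=0 PS=0]
  ✗ PAGE_NOT_PRESENT  [3 reads]
#2 VA=0x382208DE2 (r,kernel):
  L0: frame=0x39 idx=14 entry=0x48007 [P=1 RW=1 US=1 PS=0]
  L1: frame=0x48 idx=17 entry=0x4B007 [P=1 RW=1 US=1 PS=0]
  L2: frame=0x4B idx=8 entry=0x4D007 [P=1 RW=1 US=1 PS=0]
  → PA=0x4DDE2  (3 entries read)

Access #1 fault: PAGE_NOT_PRESENT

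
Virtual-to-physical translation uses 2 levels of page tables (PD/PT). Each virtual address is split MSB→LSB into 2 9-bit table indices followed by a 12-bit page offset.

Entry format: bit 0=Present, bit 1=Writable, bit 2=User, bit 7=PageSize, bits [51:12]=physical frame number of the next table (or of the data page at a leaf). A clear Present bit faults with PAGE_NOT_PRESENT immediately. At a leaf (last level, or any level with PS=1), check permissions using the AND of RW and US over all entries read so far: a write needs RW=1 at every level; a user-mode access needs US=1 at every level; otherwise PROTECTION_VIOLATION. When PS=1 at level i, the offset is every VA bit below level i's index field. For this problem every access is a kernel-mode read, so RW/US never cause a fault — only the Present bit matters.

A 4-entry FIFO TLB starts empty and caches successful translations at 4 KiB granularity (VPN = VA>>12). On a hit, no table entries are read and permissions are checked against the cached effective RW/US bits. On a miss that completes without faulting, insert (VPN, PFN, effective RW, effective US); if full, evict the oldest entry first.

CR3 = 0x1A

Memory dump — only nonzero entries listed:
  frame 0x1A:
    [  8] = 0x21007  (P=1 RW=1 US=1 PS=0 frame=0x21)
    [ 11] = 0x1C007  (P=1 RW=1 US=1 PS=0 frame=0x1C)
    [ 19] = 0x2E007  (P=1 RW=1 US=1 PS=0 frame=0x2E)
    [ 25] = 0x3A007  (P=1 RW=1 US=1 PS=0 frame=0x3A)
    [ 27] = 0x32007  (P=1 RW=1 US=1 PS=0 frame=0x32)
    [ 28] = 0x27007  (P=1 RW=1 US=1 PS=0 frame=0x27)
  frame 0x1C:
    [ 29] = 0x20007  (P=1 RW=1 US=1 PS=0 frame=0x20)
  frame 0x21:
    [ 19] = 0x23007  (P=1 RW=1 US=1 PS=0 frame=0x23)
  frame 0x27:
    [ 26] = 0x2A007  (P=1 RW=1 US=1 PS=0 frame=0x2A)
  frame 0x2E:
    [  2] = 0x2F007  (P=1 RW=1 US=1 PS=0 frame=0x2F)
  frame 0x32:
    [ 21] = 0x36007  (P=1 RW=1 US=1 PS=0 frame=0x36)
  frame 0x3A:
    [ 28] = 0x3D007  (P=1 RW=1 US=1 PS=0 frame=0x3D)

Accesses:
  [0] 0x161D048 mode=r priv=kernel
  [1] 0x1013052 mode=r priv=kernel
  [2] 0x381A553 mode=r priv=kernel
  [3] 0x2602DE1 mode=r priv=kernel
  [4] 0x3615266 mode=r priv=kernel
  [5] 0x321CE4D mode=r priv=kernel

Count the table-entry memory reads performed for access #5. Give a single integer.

Walk each access:
#0 VA=0x161D048 (r,kernel):
  [0] read 0x1A idx=11: raw=0x1C007 flags P=1 W=1 U=1 S=0
  [1] read 0x1C idx=29: raw=0x20007 flags P=1 W=1 U=1 S=0
  ✓ 0x20048  — 2 lookups
#1 VA=0x1013052 (r,kernel):
  [0] read 0x1A idx=8: raw=0x21007 flags P=1 W=1 U=1 S=0
  [1] read 0x21 idx=19: raw=0x23007 flags P=1 W=1 U=1 S=0
  ✓ 0x23052  — 2 lookups
#2 VA=0x381A553 (r,kernel):
  [0] read 0x1A idx=28: raw=0x27007 flags P=1 W=1 U=1 S=0
  [1] read 0x27 idx=26: raw=0x2A007 flags P=1 W=1 U=1 S=0
  ✓ 0x2A553  — 2 lookups
#3 VA=0x2602DE1 (r,kernel):
  [0] read 0x1A idx=19: raw=0x2E007 flags P=1 W=1 U=1 S=0
  [1] read 0x2E idx=2: raw=0x2F007 flags P=1 W=1 U=1 S=0
  ✓ 0x2FDE1  — 2 lookups
#4 VA=0x3615266 (r,kernel):
  [0] read 0x1A idx=27: raw=0x32007 flags P=1 W=1 U=1 S=0
  [1] read 0x32 idx=21: raw=0x36007 flags P=1 W=1 U=1 S=0
  ✓ 0x36266  — 2 lookups
#5 VA=0x321CE4D (r,kernel):
  [0] read 0x1A idx=25: raw=0x3A007 flags P=1 W=1 U=1 S=0
  [1] read 0x3A idx=28: raw=0x3D007 flags P=1 W=1 U=1 S=0
  ✓ 0x3DE4D  — 2 lookups

Entries read for #5: 2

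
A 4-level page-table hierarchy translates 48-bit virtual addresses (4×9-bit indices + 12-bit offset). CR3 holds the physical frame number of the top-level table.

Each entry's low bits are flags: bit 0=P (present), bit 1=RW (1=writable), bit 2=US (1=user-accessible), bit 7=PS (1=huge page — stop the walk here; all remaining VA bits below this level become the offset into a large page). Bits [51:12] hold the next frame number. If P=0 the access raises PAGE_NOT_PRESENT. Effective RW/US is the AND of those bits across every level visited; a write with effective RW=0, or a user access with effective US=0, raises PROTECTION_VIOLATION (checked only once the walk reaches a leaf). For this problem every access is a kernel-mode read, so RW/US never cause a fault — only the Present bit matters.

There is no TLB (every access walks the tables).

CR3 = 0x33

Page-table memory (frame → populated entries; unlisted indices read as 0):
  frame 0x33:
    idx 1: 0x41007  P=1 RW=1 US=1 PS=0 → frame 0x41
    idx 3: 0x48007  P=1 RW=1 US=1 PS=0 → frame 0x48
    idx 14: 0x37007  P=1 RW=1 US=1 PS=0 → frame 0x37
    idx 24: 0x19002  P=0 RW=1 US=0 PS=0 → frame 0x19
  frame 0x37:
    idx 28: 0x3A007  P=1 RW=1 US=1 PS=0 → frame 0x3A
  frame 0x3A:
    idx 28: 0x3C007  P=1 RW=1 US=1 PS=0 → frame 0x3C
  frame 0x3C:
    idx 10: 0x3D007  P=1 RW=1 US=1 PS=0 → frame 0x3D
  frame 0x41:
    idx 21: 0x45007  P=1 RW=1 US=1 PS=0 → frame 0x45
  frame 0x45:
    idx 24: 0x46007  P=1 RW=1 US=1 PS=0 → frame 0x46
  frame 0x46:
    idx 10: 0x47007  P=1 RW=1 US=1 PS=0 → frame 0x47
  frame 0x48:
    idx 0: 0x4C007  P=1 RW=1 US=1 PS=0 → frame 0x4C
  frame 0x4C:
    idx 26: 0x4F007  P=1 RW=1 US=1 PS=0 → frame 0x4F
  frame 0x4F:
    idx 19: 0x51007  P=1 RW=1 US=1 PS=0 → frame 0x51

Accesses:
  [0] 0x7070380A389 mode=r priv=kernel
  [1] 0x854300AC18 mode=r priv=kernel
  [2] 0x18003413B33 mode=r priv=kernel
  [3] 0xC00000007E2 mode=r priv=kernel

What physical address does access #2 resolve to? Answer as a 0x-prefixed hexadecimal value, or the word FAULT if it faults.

Per-access translation:
#0 VA=0x7070380A389 (r,kernel):
  L0: frame=0x33 idx=14 entry=0x37007 [P=1 RW=1 US=1 PS=0]
  L1: frame=0x37 idx=28 entry=0x3A007 [P=1 RW=1 US=1 PS=0]
  L2: frame=0x3A idx=28 entry=0x3C007 [P=1 RW=1 US=1 PS=0]
  L3: frame=0x3C idx=10 entry=0x3D007 [P=1 RW=1 US=1 PS=0]
  ⇒ phys 0x3D389  [4 reads]
#1 VA=0x854300AC18 (r,kernel):
  L0: frame=0x33 idx=1 entry=0x41007 [P=1 RW=1 US=1 PS=0]
  L1: frame=0x41 idx=21 entry=0x45007 [P=1 RW=1 US=1 PS=0]
  L2: frame=0x45 idx=24 entry=0x46007 [P=1 RW=1 US=1 PS=0]
  L3: frame=0x46 idx=10 entry=0x47007 [P=1 RW=1 US=1 PS=0]
  ⇒ phys 0x47C18  [4 reads]
#2 VA=0x18003413B33 (r,kernel):
  L0: frame=0x33 idx=3 entry=0x48007 [P=1 RW=1 US=1 PS=0]
  L1: frame=0x48 idx=0 entry=0x4C007 [P=1 RW=1 US=1 PS=0]
  L2: frame=0x4C idx=26 entry=0x4F007 [P=1 RW=1 US=1 PS=0]
  L3: frame=0x4F idx=19 entry=0x51007 [P=1 RW=1 US=1 PS=0]
  ⇒ phys 0x51B33  [4 reads]
#3 VA=0xC00000007E2 (r,kernel):
  L0: frame=0x33 idx=24 entry=0x19002 [P=0 RW=1 US=0 PS=0]
  → PAGE_NOT_PRESENT  (1 entries read)

Access #2 PA: 0x51B33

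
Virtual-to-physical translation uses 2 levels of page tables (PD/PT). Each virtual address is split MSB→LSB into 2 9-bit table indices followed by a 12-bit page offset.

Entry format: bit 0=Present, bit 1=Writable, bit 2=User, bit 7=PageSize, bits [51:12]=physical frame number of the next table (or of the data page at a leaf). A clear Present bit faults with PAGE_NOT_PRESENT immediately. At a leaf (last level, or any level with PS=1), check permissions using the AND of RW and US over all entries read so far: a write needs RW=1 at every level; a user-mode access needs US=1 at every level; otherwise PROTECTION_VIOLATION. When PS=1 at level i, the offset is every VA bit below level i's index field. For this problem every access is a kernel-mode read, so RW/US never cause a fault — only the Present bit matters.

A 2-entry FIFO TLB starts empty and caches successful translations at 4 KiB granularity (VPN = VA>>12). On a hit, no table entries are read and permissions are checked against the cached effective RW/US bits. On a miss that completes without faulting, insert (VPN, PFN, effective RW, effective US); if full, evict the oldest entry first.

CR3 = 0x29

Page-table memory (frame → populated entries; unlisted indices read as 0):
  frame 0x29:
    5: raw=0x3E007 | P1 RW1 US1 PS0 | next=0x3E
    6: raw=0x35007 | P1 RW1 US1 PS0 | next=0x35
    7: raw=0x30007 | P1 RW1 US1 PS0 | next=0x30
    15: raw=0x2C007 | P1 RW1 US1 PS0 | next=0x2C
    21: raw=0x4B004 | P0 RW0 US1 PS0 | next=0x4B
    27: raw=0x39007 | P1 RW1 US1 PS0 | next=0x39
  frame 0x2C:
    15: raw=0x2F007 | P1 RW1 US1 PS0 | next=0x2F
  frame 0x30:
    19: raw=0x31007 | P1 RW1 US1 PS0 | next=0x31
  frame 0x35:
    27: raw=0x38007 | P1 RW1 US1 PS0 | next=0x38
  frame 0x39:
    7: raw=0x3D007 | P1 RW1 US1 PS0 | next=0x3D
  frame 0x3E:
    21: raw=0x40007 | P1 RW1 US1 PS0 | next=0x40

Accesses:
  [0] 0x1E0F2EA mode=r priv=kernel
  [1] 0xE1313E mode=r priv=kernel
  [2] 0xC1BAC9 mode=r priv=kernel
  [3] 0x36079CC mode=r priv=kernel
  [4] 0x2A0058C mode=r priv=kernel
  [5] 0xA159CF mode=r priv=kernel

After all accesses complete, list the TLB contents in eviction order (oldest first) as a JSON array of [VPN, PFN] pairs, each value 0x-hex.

Walk each access:
#0 VA=0x1E0F2EA (r,kernel):
  L0 @0x29[15] → 0x2C007  P=1,RW=1,US=1,PS=0
  L1 @0x2C[15] → 0x2F007  P=1,RW=1,US=1,PS=0
  ✓ 0x2F2EA  — 2 lookups
#1 VA=0xE1313E (r,kernel):
  L0 @0x29[7] → 0x30007  P=1,RW=1,US=1,PS=0
  L1 @0x30[19] → 0x31007  P=1,RW=1,US=1,PS=0
  ✓ 0x3113E  — 2 lookups
#2 VA=0xC1BAC9 (r,kernel):
  L0 @0x29[6] → 0x35007  P=1,RW=1,US=1,PS=0
  L1 @0x35[27] → 0x38007  P=1,RW=1,US=1,PS=0
  ✓ 0x38AC9  — 2 lookups
#3 VA=0x36079CC (r,kernel):
  L0 @0x29[27] → 0x39007  P=1,RW=1,US=1,PS=0
  L1 @0x39[7] → 0x3D007  P=1,RW=1,US=1,PS=0
  ✓ 0x3D9CC  — 2 lookups
#4 VA=0x2A0058C (r,kernel):
  L0 @0x29[21] → 0x4B004  P=0,RW=0,US=1,PS=0
  → PAGE_NOT_PRESENT  (1 entries read)
#5 VA=0xA159CF (r,kernel):
  L0 @0x29[5] → 0x3E007  P=1,RW=1,US=1,PS=0
  L1 @0x3E[21] → 0x40007  P=1,RW=1,US=1,PS=0
  ✓ 0x409CF  — 2 lookups

TLB: [["0x3607", "0x3D"], ["0xA15", "0x40"]]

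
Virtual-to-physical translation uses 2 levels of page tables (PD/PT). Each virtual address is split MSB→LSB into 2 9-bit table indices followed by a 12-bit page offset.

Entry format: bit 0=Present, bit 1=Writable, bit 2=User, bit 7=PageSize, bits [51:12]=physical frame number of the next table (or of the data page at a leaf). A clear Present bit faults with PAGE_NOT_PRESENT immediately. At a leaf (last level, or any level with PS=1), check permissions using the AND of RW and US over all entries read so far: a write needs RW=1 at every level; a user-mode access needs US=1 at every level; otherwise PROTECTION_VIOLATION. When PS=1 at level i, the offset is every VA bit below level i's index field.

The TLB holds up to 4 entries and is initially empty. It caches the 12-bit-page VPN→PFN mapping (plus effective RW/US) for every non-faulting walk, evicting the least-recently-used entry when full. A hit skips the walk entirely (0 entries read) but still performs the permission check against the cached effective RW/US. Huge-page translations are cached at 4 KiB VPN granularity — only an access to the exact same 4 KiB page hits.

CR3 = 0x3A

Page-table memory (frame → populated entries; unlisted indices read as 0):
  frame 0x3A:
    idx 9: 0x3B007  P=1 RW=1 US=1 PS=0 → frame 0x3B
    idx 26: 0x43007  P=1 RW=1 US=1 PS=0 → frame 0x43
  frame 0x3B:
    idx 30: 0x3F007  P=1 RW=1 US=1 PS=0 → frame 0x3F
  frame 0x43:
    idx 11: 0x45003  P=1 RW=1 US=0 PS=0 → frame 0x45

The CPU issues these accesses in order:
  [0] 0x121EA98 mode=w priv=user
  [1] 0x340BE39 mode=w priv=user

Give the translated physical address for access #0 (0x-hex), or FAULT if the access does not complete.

Trace:
#0 VA=0x121EA98 (w,user):
  lvl0: tbl 0x3A, slot 9 ⇒ 0x3B007 (P1/RW1/US1/PS0)
  lvl1: tbl 0x3B, slot 30 ⇒ 0x3F007 (P1/RW1/US1/PS0)
  → PA=0x3FA98  (2 entries read)
#1 VA=0x340BE39 (w,user):
  lvl0: tbl 0x3A, slot 26 ⇒ 0x43007 (P1/RW1/US1/PS0)
  lvl1: tbl 0x43, slot 11 ⇒ 0x45003 (P1/RW1/US0/PS0)
  ⇒ fault: PROTECTION_VIOLATION  — 2 lookups

Access #0 PA: 0x3FA98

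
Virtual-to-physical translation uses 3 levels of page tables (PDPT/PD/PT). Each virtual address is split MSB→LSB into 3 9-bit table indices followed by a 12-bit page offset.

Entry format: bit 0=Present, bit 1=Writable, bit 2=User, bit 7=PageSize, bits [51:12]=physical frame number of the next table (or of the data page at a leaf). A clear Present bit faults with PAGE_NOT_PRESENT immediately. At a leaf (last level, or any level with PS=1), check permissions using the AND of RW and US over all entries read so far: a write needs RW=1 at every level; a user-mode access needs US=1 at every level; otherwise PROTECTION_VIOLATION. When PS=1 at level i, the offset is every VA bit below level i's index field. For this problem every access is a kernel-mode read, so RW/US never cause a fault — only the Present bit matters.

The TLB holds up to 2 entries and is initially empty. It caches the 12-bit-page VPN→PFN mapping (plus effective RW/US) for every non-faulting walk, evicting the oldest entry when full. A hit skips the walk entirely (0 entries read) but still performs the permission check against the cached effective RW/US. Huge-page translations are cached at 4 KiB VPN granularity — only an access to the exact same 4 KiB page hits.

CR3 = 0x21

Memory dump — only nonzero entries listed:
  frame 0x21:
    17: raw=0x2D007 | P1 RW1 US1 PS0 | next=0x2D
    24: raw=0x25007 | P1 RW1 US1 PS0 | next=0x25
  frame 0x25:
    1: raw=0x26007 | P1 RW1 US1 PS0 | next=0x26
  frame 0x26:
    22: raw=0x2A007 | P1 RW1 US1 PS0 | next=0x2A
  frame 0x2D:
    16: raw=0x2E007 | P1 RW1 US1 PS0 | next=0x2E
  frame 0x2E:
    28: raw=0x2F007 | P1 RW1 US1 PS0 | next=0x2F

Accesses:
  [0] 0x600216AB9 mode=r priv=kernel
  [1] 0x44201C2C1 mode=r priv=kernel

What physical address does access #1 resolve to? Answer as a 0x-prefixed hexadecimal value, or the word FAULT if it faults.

Trace:
#0 VA=0x600216AB9 (r,kernel):
  [0] read 0x21 idx=24: raw=0x25007 flags P=1 W=1 U=1 S=0
  [1] read 0x25 idx=1: raw=0x26007 flags P=1 W=1 U=1 S=0
  [2] read 0x26 idx=22: raw=0x2A007 flags P=1 W=1 U=1 S=0
  → PA=0x2AAB9  (3 entries read)
#1 VA=0x44201C2C1 (r,kernel):
  [0] read 0x21 idx=17: raw=0x2D007 flags P=1 W=1 U=1 S=0
  [1] read 0x2D idx=16: raw=0x2E007 flags P=1 W=1 U=1 S=0
  [2] read 0x2E idx=28: raw=0x2F007 flags P=1 W=1 U=1 S=0
  → PA=0x2F2C1  (3 entries read)

Access #1 PA: 0x2F2C1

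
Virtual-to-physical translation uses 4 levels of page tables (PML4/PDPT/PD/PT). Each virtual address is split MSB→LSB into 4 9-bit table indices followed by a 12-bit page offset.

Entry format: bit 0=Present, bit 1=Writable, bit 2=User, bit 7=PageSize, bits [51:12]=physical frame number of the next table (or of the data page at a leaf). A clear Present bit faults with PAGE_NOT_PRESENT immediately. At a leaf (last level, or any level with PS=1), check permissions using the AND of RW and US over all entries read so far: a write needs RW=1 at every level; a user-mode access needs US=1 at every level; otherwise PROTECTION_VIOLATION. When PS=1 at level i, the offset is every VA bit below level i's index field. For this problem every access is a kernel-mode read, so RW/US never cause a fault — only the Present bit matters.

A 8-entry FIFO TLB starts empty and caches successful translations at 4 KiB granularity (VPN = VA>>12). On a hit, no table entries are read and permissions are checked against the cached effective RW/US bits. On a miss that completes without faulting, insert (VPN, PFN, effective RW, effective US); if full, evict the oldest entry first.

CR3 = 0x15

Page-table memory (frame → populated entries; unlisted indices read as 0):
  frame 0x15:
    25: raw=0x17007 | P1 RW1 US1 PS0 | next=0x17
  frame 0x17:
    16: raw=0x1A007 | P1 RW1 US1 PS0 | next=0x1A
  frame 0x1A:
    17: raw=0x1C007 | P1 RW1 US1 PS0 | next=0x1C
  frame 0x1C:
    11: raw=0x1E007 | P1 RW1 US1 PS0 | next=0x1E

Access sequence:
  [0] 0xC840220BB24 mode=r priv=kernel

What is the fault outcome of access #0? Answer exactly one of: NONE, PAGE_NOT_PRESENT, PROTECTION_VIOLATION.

Per-access translation:
#0 VA=0xC840220BB24 (r,kernel):
  [0] read 0x15 idx=25: raw=0x17007 flags P=1 W=1 U=1 S=0
  [1] read 0x17 idx=16: raw=0x1A007 flags P=1 W=1 U=1 S=0
  [2] read 0x1A idx=17: raw=0x1C007 flags P=1 W=1 U=1 S=0
  [3] read 0x1C idx=11: raw=0x1E007 flags P=1 W=1 U=1 S=0
  ⇒ phys 0x1EB24  [4 reads]

Access #0 fault: NONE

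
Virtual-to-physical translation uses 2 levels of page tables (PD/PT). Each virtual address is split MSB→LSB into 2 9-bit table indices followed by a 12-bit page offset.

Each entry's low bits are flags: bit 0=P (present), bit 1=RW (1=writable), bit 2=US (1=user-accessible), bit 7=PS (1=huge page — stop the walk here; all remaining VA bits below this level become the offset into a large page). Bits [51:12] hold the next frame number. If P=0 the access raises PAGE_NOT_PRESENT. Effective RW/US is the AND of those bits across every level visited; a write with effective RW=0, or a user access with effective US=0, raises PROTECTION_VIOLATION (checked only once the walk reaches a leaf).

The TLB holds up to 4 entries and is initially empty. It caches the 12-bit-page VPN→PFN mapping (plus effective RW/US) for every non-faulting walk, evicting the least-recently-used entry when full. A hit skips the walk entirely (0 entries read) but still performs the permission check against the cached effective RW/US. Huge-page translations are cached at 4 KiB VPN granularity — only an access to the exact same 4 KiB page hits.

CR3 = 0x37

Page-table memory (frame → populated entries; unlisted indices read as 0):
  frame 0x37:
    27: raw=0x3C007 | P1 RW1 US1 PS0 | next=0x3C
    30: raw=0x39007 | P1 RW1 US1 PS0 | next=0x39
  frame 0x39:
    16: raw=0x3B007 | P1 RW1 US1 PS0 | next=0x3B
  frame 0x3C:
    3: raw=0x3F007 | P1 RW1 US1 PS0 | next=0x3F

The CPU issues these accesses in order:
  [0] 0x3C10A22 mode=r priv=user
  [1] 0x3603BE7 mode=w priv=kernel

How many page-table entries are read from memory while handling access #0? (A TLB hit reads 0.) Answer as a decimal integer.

Walk each access:
#0 VA=0x3C10A22 (r,user):
  L0: frame=0x37 idx=30 entry=0x39007 [P=1 RW=1 US=1 PS=0]
  L1: frame=0x39 idx=16 entry=0x3B007 [P=1 RW=1 US=1 PS=0]
  ⇒ phys 0x3BA22  [2 reads]
#1 VA=0x3603BE7 (w,kernel):
  L0: frame=0x37 idx=27 entry=0x3C007 [P=1 RW=1 US=1 PS=0]
  L1: frame=0x3C idx=3 entry=0x3F007 [P=1 RW=1 US=1 PS=0]
  ⇒ phys 0x3FBE7  [2 reads]

Entries read for #0: 2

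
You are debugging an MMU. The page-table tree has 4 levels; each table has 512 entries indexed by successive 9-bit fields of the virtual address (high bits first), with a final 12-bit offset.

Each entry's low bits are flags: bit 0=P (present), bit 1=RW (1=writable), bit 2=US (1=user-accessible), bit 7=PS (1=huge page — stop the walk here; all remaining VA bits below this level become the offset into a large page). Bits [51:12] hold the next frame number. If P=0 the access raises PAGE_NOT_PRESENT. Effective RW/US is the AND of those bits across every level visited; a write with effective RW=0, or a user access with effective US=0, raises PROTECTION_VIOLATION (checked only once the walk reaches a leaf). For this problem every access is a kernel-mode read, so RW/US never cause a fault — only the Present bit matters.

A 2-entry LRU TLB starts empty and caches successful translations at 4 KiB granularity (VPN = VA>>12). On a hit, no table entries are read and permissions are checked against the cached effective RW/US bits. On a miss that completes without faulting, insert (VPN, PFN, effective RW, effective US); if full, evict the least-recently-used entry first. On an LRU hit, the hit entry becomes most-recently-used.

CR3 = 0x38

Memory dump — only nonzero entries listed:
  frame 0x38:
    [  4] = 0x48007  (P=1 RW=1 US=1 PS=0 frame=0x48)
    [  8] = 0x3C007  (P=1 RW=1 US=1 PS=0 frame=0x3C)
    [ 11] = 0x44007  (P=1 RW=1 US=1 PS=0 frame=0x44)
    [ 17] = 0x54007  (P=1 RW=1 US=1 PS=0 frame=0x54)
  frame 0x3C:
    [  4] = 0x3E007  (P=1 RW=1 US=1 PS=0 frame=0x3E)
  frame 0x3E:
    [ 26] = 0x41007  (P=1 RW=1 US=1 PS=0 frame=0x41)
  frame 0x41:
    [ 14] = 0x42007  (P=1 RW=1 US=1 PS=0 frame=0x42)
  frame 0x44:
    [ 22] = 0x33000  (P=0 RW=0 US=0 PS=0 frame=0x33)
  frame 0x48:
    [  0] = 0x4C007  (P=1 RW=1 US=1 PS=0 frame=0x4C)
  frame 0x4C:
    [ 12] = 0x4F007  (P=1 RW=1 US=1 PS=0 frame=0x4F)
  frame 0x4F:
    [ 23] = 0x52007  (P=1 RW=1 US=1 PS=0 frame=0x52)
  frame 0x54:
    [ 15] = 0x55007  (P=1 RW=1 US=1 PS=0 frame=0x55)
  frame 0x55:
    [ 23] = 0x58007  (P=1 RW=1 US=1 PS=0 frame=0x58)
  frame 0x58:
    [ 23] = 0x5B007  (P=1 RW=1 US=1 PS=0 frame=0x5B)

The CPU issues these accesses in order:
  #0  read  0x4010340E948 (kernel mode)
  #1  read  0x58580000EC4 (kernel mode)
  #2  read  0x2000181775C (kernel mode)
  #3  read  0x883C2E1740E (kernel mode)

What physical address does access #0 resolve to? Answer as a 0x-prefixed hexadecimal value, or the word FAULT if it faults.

Walk each access:
#0 VA=0x4010340E948 (r,kernel):
  L0 @0x38[8] → 0x3C007  P=1,RW=1,US=1,PS=0
  L1 @0x3C[4] → 0x3E007  P=1,RW=1,US=1,PS=0
  L2 @0x3E[26] → 0x41007  P=1,RW=1,US=1,PS=0
  L3 @0x41[14] → 0x42007  P=1,RW=1,US=1,PS=0
  → PA=0x42948  (4 entries read)
#1 VA=0x58580000EC4 (r,kernel):
  L0 @0x38[11] → 0x44007  P=1,RW=1,US=1,PS=0
  L1 @0x44[22] → 0x33000  P=0,RW=0,US=0,PS=0
  → PAGE_NOT_PRESENT  (2 entries read)
#2 VA=0x2000181775C (r,kernel):
  L0 @0x38[4] → 0x48007  P=1,RW=1,US=1,PS=0
  L1 @0x48[0] → 0x4C007  P=1,RW=1,US=1,PS=0
  L2 @0x4C[12] → 0x4F007  P=1,RW=1,US=1,PS=0
  L3 @0x4F[23] → 0x52007  P=1,RW=1,US=1,PS=0
  → PA=0x5275C  (4 entries read)
#3 VA=0x883C2E1740E (r,kernel):
  L0 @0x38[17] → 0x54007  P=1,RW=1,US=1,PS=0
  L1 @0x54[15] → 0x55007  P=1,RW=1,US=1,PS=0
  L2 @0x55[23] → 0x58007  P=1,RW=1,US=1,PS=0
  L3 @0x58[23] → 0x5B007  P=1,RW=1,US=1,PS=0
  → PA=0x5B40E  (4 entries read)

Access #0 PA: 0x42948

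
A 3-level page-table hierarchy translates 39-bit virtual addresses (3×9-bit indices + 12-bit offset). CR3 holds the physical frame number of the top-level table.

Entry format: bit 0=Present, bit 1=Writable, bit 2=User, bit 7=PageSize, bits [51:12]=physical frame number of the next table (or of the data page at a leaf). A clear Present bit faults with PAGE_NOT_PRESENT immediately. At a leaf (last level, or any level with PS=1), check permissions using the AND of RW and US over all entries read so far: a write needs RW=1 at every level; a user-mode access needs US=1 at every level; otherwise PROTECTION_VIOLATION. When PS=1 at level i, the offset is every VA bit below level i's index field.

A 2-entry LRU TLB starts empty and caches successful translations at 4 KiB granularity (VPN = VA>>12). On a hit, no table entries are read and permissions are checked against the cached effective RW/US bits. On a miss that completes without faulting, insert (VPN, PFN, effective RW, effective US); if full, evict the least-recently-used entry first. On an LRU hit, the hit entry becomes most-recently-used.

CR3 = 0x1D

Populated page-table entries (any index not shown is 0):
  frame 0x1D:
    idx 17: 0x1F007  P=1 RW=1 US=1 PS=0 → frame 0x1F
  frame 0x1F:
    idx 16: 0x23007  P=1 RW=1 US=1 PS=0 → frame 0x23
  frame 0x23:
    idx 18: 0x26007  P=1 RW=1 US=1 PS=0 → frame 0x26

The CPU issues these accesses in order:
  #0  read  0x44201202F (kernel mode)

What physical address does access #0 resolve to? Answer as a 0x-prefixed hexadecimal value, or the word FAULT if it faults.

Walk each access:
#0 VA=0x44201202F (r,kernel):
  lvl0: tbl 0x1D, slot 17 ⇒ 0x1F007 (P1/RW1/US1/PS0)
  lvl1: tbl 0x1F, slot 16 ⇒ 0x23007 (P1/RW1/US1/PS0)
  lvl2: tbl 0x23, slot 18 ⇒ 0x26007 (P1/RW1/US1/PS0)
  ⇒ phys 0x2602F  [3 reads]

Access #0 PA: 0x2602F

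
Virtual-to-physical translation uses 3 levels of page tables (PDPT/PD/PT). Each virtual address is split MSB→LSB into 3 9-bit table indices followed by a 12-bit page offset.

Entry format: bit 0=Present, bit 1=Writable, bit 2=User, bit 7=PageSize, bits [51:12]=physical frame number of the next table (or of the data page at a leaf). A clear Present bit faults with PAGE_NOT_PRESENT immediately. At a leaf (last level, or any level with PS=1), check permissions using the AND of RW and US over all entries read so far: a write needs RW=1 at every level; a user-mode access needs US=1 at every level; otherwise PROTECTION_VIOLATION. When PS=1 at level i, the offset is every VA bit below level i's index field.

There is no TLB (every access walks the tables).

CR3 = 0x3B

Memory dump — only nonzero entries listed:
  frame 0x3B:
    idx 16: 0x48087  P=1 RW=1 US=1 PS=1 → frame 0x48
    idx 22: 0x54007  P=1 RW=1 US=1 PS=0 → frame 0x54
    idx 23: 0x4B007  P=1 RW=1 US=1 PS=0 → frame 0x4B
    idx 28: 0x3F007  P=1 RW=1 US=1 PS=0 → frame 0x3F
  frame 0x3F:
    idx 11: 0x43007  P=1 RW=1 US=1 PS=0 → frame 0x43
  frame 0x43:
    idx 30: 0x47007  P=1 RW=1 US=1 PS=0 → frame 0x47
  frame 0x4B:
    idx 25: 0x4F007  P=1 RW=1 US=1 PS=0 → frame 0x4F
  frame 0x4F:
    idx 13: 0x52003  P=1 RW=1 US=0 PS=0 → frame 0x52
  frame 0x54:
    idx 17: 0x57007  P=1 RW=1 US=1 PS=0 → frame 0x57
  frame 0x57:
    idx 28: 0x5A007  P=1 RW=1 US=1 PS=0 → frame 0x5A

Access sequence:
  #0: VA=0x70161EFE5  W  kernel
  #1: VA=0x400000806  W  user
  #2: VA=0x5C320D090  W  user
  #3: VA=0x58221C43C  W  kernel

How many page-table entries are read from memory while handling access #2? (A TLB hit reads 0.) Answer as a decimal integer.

Per-access translation:
#0 VA=0x70161EFE5 (w,kernel):
  lvl0: tbl 0x3B, slot 28 ⇒ 0x3F007 (P1/RW1/US1/PS0)
  lvl1: tbl 0x3F, slot 11 ⇒ 0x43007 (P1/RW1/US1/PS0)
  lvl2: tbl 0x43, slot 30 ⇒ 0x47007 (P1/RW1/US1/PS0)
  → PA=0x47FE5  (3 entries read)
#1 VA=0x400000806 (w,user):
  lvl0: tbl 0x3B, slot 16 ⇒ 0x48087 (P1/RW1/US1/PS1)
  → PA=0x48806 (huge @L0)  (1 entries read)
#2 VA=0x5C320D090 (w,user):
  lvl0: tbl 0x3B, slot 23 ⇒ 0x4B007 (P1/RW1/US1/PS0)
  lvl1: tbl 0x4B, slot 25 ⇒ 0x4F007 (P1/RW1/US1/PS0)
  lvl2: tbl 0x4F, slot 13 ⇒ 0x52003 (P1/RW1/US0/PS0)
  ✗ PROTECTION_VIOLATION  [3 reads]
#3 VA=0x58221C43C (w,kernel):
  lvl0: tbl 0x3B, slot 22 ⇒ 0x54007 (P1/RW1/US1/PS0)
  lvl1: tbl 0x54, slot 17 ⇒ 0x57007 (P1/RW1/US1/PS0)
  lvl2: tbl 0x57, slot 28 ⇒ 0x5A007 (P1/RW1/US1/PS0)
  → PA=0x5A43C  (3 entries read)

Entries read for #2: 3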